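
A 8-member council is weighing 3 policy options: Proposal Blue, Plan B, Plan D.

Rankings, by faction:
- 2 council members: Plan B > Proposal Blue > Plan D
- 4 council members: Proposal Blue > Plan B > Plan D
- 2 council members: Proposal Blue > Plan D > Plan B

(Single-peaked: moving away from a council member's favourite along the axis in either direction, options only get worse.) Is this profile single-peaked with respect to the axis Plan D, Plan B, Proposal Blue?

no

Axis positions: Plan D=1, Plan B=2, Proposal Blue=3.
Faction 1 (peak Plan B at position 2): ranking walks positions 2-3-1, expanding outward from the peak — single-peaked.
Faction 2 (peak Proposal Blue at position 3): ranking walks positions 3-2-1, expanding outward from the peak — single-peaked.
Faction 3: ranking walks positions 3-1-2; Plan D is ranked above Plan B even though Plan B lies between Plan D and the peak Proposal Blue on the axis — preferences dip and rise again. Not single-peaked.
Faction 3 violates single-peakedness, so the profile is not single-peaked on this axis.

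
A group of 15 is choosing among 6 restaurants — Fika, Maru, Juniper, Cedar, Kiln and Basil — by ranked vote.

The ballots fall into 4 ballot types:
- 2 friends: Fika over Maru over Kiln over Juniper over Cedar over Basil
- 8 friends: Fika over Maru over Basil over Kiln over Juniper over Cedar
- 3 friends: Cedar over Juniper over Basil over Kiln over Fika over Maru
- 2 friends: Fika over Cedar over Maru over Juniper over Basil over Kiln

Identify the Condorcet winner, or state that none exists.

Fika

Pairwise majorities:
Fika vs Maru: Fika wins 15–0.
Fika–Juniper: Fika 12–3.
Fika vs Cedar: Fika, 12–3.
Fika vs Kiln: Fika wins 12–3.
Fika vs Basil: Fika wins 12–3.
Maru vs Juniper: Maru wins 12–3.
Maru vs Cedar: Maru wins 10–5.
Maru–Kiln: Maru 12–3.
Maru vs Basil: Maru wins 12–3.
Juniper–Cedar: Juniper 10–5.
Juniper–Kiln: Kiln 10–5.
Juniper–Basil: Basil 8–7.
Cedar vs Kiln: Kiln wins 10–5.
Cedar vs Basil: Basil, 8–7.
Kiln vs Basil: Basil wins 13–2.
Fika wins every pairwise contest, so Fika is the Condorcet winner.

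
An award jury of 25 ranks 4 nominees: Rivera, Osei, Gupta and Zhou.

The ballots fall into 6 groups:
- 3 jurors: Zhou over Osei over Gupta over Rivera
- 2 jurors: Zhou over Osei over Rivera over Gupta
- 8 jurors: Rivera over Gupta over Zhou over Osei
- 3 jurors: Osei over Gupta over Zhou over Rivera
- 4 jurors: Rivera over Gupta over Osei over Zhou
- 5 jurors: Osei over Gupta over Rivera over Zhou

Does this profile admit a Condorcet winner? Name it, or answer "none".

Head-to-head results (25 jurors):
Rivera vs Osei: 12 to 13, Osei.
Rivera vs Gupta: Rivera is ranked higher on 2+8+4 = 14 ballots, Gupta on 11. Rivera wins 14–11.
Rivera vs Zhou: Rivera wins 17–8.
Osei vs Gupta: Osei, 13–12.
Osei vs Zhou: 3+4+5 = 12 for Osei, 13 for Zhou — Zhou by 13–12.
Gupta vs Zhou: 8+3+4+5 = 20 for Gupta, 5 for Zhou — Gupta by 20–5.
Each nominee drops at least one matchup (Rivera loses to Osei; Osei loses to Zhou; Gupta loses to Rivera; Zhou loses to Rivera); the cycle Rivera → Zhou → Osei → Rivera rules out a Condorcet winner.

none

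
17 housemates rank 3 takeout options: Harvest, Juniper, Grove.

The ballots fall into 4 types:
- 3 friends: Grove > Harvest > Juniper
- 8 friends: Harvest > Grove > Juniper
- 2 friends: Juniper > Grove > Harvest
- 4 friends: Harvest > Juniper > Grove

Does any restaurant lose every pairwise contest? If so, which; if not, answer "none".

Head-to-head results (17 friends):
Harvest vs Juniper: Harvest preferred on 3+8+4 = 15 ballots; Harvest wins 15–2.
Harvest vs Grove: Harvest is ranked higher on 8+4 = 12 ballots, Grove on 5. Harvest wins 12–5.
Juniper–Grove: Grove 11–6.
Juniper loses to every other restaurant — it is the Condorcet loser.

Juniper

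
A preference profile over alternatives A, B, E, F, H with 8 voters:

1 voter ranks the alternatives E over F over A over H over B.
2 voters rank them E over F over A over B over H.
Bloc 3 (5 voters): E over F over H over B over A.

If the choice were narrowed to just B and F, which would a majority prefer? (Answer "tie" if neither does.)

No ballot ranks B above F: 0.
Ballots ranking F above B: 8 − 0 = 8.
F wins the head-to-head 8–0.

F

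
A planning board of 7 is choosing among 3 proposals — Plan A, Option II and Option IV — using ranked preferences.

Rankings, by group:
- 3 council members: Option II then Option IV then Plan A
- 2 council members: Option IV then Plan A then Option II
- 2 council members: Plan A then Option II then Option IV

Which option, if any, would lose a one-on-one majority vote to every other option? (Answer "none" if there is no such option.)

none

Head-to-head results (7 council members):
Plan A vs Option II: Plan A wins 4–3.
Plan A–Option IV: Option IV 5–2.
Option II vs Option IV: Option II wins 5–2.
No option is winless: Plan A beats Option II; Option II beats Option IV; Option IV beats Plan A. There is no Condorcet loser.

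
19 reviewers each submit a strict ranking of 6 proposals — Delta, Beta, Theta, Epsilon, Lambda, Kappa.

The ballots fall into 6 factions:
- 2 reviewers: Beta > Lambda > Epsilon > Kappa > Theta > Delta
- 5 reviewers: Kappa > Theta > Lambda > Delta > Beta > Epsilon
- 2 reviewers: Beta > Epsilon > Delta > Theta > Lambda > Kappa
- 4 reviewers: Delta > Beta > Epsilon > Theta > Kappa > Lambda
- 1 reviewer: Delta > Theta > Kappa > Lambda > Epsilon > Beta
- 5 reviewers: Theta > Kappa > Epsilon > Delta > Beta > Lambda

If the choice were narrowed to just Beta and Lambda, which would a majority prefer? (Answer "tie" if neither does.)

Beta

Ballots ranking Beta above Lambda: 2 + 2 + 4 + 5 = 13.
Ballots ranking Lambda above Beta: 19 − 13 = 6.
Beta wins the head-to-head 13–6.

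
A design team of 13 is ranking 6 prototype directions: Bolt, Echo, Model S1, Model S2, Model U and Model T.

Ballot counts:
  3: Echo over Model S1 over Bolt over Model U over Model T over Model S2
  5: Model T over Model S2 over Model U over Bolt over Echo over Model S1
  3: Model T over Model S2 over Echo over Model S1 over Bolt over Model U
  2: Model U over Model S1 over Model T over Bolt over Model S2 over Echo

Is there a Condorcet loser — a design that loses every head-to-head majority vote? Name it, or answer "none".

none

Pairwise majorities:
Bolt vs Echo: Bolt wins 7–6.
Bolt vs Model S1: Bolt is ranked higher on 5 ballots, Model S1 on 8. Model S1 wins 8–5.
Bolt vs Model S2: Bolt preferred on 3+2 = 5 ballots; Model S2 wins 8–5.
Bolt vs Model U: 6 to 7, Model U.
Bolt vs Model T: Model T wins 10–3.
Echo–Model S1: Echo 11–2.
Echo vs Model S2: Echo is ranked higher on 3 ballots, Model S2 on 10. Model S2 wins 10–3.
Echo vs Model U: 3+3 = 6 for Echo, 7 for Model U — Model U by 7–6.
Echo vs Model T: Echo preferred on 3 ballots; Model T wins 10–3.
Model S1–Model S2: Model S2 8–5.
Model S1–Model U: Model U 7–6.
Model S1 vs Model T: 5 to 8, Model T.
Model S2 vs Model U: 5+3 = 8 for Model S2, 5 for Model U — Model S2 by 8–5.
Model S2 vs Model T: Model T, 13–0.
Model U vs Model T: Model U preferred on 3+2 = 5 ballots; Model T wins 8–5.
Each design has at least one pairwise win (Bolt beats Echo; Echo beats Model S1; Model S1 beats Bolt; Model S2 beats Bolt; Model U beats Bolt; Model T beats Bolt) — no Condorcet loser.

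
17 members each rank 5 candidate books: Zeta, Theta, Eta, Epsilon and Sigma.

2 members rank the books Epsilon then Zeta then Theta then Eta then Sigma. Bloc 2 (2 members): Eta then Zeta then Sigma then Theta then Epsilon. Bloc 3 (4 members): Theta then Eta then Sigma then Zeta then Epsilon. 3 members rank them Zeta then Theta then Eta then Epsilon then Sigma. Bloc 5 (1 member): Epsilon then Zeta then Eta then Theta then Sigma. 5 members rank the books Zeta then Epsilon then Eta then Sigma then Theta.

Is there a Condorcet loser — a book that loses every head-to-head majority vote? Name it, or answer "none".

Head-to-head results (17 members):
Zeta vs Theta: 2+2+3+1+5 = 13 for Zeta, 4 for Theta — Zeta by 13–4.
Zeta vs Eta: Zeta wins 11–6.
Zeta vs Epsilon: Zeta preferred on 2+4+3+5 = 14 ballots; Zeta wins 14–3.
Zeta vs Sigma: Zeta wins 13–4.
Theta vs Eta: Theta, 9–8.
Theta vs Epsilon: Theta is ranked higher on 2+4+3 = 9 ballots, Epsilon on 8. Theta wins 9–8.
Theta vs Sigma: 10 to 7, Theta.
Eta vs Epsilon: 2+4+3 = 9 for Eta, 8 for Epsilon — Eta by 9–8.
Eta vs Sigma: Eta, 17–0.
Epsilon vs Sigma: Epsilon, 11–6.
Sigma loses to every other book — it is the Condorcet loser.

Sigma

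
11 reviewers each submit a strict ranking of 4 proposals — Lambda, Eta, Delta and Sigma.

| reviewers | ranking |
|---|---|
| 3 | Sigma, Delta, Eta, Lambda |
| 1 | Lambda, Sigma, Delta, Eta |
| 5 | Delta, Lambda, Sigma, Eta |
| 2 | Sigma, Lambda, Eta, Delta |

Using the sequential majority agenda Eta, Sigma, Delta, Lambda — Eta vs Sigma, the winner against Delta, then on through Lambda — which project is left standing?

Round 1: Eta vs Sigma — 0–11, Sigma advances.
Round 2: Sigma vs Delta — 6–5, Sigma advances.
Round 3: Sigma vs Lambda — 5–6, Lambda advances.
Lambda survives the agenda.

Lambda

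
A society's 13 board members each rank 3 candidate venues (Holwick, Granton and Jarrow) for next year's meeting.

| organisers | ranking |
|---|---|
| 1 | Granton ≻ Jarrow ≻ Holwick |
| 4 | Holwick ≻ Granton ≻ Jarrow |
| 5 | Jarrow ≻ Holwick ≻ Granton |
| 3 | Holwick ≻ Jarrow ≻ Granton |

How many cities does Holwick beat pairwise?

Holwick against each rival (13 organisers):
Holwick vs Granton: Holwick preferred on 4+5+3 = 12 ballots; Holwick wins 12–1.
Holwick vs Jarrow: Holwick preferred on 4+3 = 7 ballots; Holwick wins 7–6.
Holwick beats Granton, Jarrow — 2 pairwise wins.

2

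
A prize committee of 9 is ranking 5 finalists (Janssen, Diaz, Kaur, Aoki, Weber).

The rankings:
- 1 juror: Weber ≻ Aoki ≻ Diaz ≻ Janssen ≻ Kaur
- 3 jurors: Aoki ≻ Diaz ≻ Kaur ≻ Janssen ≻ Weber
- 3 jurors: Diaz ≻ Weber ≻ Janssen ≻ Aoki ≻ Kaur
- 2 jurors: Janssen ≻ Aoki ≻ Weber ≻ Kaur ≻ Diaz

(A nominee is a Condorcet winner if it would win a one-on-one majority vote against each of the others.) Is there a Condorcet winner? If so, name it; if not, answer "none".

none

Head-to-head results (9 jurors):
Janssen–Diaz: Diaz 7–2.
Janssen vs Kaur: Janssen, 6–3.
Janssen vs Aoki: Janssen wins 5–4.
Janssen–Weber: Janssen 5–4.
Diaz–Kaur: Diaz 7–2.
Diaz–Aoki: Aoki 6–3.
Diaz–Weber: Diaz 6–3.
Kaur–Aoki: Aoki 9–0.
Kaur–Weber: Weber 6–3.
Aoki vs Weber: Aoki, 5–4.
Each nominee drops at least one matchup (Janssen loses to Diaz; Diaz loses to Aoki; Kaur loses to Janssen; Aoki loses to Janssen; Weber loses to Janssen); the cycle Janssen → Aoki → Diaz → Janssen rules out a Condorcet winner.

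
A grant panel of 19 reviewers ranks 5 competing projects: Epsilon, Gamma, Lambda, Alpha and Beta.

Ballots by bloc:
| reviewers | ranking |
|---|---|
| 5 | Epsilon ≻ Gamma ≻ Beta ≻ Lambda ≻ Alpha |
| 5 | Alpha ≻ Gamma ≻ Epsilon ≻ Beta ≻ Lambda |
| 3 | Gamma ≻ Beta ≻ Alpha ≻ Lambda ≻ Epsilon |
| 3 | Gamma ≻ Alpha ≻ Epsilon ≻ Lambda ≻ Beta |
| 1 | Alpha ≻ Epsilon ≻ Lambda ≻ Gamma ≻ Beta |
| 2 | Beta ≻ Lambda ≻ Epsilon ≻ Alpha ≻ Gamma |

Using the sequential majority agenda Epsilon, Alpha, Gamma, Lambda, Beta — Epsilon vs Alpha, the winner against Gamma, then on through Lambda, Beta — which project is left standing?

Gamma

Round 1: Epsilon vs Alpha — 7–12, Alpha advances.
Round 2: Alpha vs Gamma — 8–11, Gamma advances.
Round 3: Gamma vs Lambda — 16–3, Gamma advances.
Round 4: Gamma vs Beta — 17–2, Gamma advances.
The agenda winner is Gamma.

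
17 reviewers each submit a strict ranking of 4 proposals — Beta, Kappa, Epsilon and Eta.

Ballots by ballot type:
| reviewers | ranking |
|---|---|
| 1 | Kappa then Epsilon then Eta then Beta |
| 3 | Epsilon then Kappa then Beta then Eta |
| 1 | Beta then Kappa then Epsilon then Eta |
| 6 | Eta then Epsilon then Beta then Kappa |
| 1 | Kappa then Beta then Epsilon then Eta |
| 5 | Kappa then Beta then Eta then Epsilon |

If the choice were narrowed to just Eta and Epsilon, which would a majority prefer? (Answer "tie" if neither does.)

Eta

Ballots ranking Eta above Epsilon: 6 + 5 = 11.
Ballots ranking Epsilon above Eta: 17 − 11 = 6.
Eta wins the head-to-head 11–6.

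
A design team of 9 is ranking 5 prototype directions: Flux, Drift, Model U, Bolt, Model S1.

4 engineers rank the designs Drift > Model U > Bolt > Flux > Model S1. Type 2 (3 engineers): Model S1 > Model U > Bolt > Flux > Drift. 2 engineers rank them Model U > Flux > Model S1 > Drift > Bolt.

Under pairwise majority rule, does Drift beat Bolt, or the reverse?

Drift

Ballots ranking Drift above Bolt: 4 + 2 = 6.
Ballots ranking Bolt above Drift: 9 − 6 = 3.
Drift wins the head-to-head 6–3.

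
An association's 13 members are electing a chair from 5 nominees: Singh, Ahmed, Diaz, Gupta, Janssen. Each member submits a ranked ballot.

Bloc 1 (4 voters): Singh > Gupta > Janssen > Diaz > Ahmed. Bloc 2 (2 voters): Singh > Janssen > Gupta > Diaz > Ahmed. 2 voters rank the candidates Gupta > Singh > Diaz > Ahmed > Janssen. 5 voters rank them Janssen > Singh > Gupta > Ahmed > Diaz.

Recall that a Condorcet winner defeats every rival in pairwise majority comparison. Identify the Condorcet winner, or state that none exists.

Pairwise majorities:
Singh vs Ahmed: Singh wins 13–0.
Singh vs Diaz: Singh wins 13–0.
Singh vs Gupta: Singh, 11–2.
Singh vs Janssen: Singh, 8–5.
Ahmed vs Diaz: Diaz wins 8–5.
Ahmed vs Gupta: Gupta, 13–0.
Ahmed vs Janssen: Janssen, 11–2.
Diaz vs Gupta: Gupta wins 13–0.
Diaz vs Janssen: Janssen wins 11–2.
Gupta vs Janssen: Janssen wins 7–6.
Only Singh has no losses; Singh is the Condorcet winner.

Singh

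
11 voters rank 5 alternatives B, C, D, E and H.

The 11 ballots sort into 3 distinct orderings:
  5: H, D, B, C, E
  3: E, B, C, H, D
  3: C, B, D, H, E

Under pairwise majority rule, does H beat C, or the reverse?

Ballots ranking H above C: 5.
Ballots ranking C above H: 11 − 5 = 6.
C wins the head-to-head 6–5.

C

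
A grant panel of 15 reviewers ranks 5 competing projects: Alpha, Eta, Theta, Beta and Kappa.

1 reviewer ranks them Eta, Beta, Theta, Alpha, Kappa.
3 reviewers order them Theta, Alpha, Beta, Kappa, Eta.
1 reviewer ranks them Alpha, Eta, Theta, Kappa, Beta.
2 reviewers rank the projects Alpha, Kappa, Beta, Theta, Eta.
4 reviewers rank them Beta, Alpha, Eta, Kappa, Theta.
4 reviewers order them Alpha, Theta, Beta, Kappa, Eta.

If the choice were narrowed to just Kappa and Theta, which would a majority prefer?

Ballots ranking Kappa above Theta: 2 + 4 = 6.
Ballots ranking Theta above Kappa: 15 − 6 = 9.
Theta wins the head-to-head 9–6.

Theta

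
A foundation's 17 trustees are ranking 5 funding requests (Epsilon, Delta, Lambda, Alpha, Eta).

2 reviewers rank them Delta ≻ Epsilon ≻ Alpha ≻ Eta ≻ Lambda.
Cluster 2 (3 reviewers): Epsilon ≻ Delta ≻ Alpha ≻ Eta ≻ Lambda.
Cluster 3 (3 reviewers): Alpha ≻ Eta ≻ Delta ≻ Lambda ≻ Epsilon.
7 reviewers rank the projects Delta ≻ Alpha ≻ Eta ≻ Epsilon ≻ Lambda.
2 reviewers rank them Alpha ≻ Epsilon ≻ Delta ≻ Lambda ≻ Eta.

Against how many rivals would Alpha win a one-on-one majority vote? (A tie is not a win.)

3

Alpha against each rival (17 reviewers):
Alpha vs Epsilon: 12 to 5, Alpha.
Alpha vs Delta: 5 to 12, Delta.
Alpha vs Lambda: 2+3+3+7+2 = 17 for Alpha, 0 for Lambda — Alpha by 17–0.
Alpha vs Eta: Alpha wins 17–0.
Alpha beats Epsilon, Lambda, Eta; loses to Delta — 3 pairwise wins.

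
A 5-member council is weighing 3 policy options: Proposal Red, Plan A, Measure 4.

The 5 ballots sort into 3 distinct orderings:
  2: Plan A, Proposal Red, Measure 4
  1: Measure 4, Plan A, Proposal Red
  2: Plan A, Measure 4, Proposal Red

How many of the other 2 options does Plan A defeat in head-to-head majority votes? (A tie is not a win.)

Plan A against each rival (5 council members):
Plan A vs Proposal Red: Plan A preferred on 2+1+2 = 5 ballots; Plan A wins 5–0.
Plan A vs Measure 4: 4 to 1, Plan A.
Plan A beats Proposal Red, Measure 4 — 2 pairwise wins.

2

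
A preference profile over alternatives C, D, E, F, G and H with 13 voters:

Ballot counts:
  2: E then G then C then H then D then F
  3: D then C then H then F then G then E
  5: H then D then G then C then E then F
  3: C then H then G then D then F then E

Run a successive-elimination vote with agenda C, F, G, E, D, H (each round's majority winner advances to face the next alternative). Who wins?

H

Round 1: C vs F — 13–0, C advances.
Round 2: C vs G — 6–7, G advances.
Round 3: G vs E — 11–2, G advances.
Round 4: G vs D — 5–8, D advances.
Round 5: D vs H — 3–10, H advances.
H survives the agenda.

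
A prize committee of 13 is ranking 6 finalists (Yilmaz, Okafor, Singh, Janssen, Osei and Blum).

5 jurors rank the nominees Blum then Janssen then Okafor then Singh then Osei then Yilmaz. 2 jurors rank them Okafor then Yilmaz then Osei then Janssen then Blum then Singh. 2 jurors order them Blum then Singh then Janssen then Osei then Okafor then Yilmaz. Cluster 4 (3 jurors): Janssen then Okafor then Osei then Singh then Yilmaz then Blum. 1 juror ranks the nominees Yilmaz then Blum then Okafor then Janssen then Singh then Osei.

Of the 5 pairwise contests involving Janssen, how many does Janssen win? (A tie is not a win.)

Janssen against each rival (13 jurors):
Janssen vs Yilmaz: Janssen is ranked higher on 5+2+3 = 10 ballots, Yilmaz on 3. Janssen wins 10–3.
Janssen vs Okafor: Janssen is ranked higher on 5+2+3 = 10 ballots, Okafor on 3. Janssen wins 10–3.
Janssen vs Singh: 5+2+3+1 = 11 for Janssen, 2 for Singh — Janssen by 11–2.
Janssen–Osei: Janssen 11–2.
Janssen vs Blum: 5 to 8, Blum.
Janssen beats Yilmaz, Okafor, Singh, Osei; loses to Blum — 4 pairwise wins.

4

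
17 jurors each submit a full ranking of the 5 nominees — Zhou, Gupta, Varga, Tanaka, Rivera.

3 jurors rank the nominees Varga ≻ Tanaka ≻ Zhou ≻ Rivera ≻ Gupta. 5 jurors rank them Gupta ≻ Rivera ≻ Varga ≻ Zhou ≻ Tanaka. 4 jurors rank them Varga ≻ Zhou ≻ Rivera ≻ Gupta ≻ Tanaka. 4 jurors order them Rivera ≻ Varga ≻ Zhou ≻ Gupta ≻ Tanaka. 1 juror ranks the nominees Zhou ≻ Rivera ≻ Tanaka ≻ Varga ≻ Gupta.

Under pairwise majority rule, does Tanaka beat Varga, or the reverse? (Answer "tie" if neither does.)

Varga

Ballots ranking Tanaka above Varga: 1.
Ballots ranking Varga above Tanaka: 17 − 1 = 16.
Varga wins the head-to-head 16–1.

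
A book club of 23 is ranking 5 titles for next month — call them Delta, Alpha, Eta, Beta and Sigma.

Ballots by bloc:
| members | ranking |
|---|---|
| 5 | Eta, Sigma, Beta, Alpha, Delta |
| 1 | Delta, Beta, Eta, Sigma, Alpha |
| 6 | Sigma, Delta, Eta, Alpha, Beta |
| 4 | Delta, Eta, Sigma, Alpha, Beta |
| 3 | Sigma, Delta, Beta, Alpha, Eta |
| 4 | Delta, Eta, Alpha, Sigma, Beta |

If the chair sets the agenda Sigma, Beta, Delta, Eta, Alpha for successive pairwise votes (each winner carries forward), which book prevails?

Round 1: Sigma vs Beta — 22–1, Sigma advances.
Round 2: Sigma vs Delta — 14–9, Sigma advances.
Round 3: Sigma vs Eta — 9–14, Eta advances.
Round 4: Eta vs Alpha — 20–3, Eta advances.
Eta survives the agenda.

Eta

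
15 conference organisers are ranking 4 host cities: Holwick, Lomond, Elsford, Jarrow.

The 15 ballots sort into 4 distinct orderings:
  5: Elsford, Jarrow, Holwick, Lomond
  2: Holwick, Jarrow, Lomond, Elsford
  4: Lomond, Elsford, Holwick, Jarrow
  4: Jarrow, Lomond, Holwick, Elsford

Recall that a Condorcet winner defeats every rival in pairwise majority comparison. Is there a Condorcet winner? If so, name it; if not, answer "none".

Pairwise majorities:
Holwick vs Lomond: 7 to 8, Lomond.
Holwick vs Elsford: 6 to 9, Elsford.
Holwick vs Jarrow: 6 to 9, Jarrow.
Lomond vs Elsford: Lomond preferred on 2+4+4 = 10 ballots; Lomond wins 10–5.
Lomond vs Jarrow: Lomond is ranked higher on 4 ballots, Jarrow on 11. Jarrow wins 11–4.
Elsford vs Jarrow: Elsford is ranked higher on 5+4 = 9 ballots, Jarrow on 6. Elsford wins 9–6.
Every city loses at least once (Holwick loses to Lomond; Lomond loses to Jarrow; Elsford loses to Lomond; Jarrow loses to Elsford). The majority relation contains the cycle Lomond → Elsford → Jarrow → Lomond, so there is no Condorcet winner.

none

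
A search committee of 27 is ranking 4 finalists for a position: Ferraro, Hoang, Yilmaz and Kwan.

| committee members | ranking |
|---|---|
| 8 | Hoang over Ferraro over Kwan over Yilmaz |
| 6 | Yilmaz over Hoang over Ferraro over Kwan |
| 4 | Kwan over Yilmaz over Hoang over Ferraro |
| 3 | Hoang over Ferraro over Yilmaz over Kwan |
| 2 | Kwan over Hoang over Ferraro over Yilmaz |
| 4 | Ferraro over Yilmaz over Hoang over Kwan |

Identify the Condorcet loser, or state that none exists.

Head-to-head results (27 committee members):
Ferraro vs Hoang: 4 for Ferraro, 23 for Hoang — Hoang by 23–4.
Ferraro–Yilmaz: Ferraro 17–10.
Ferraro vs Kwan: Ferraro is ranked higher on 8+6+3+4 = 21 ballots, Kwan on 6. Ferraro wins 21–6.
Hoang vs Yilmaz: Yilmaz wins 14–13.
Hoang vs Kwan: Hoang is ranked higher on 8+6+3+4 = 21 ballots, Kwan on 6. Hoang wins 21–6.
Yilmaz vs Kwan: Yilmaz preferred on 6+3+4 = 13 ballots; Kwan wins 14–13.
Every candidate wins at least one matchup (Ferraro beats Yilmaz; Hoang beats Ferraro; Yilmaz beats Hoang; Kwan beats Yilmaz), so there is no Condorcet loser.

none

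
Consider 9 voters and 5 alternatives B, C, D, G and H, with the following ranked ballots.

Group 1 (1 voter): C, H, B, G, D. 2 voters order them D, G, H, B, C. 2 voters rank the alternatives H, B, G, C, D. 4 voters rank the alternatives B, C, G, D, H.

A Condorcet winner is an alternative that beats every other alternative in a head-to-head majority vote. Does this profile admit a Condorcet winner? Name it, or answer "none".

Head-to-head results (9 voters):
B vs C: B wins 8–1.
B vs D: B preferred on 1+2+4 = 7 ballots; B wins 7–2.
B vs G: B preferred on 1+2+4 = 7 ballots; B wins 7–2.
B vs H: H wins 5–4.
C vs D: C preferred on 1+2+4 = 7 ballots; C wins 7–2.
C vs G: C, 5–4.
C vs H: 1+4 = 5 for C, 4 for H — C by 5–4.
D vs G: 2 to 7, G.
D–H: D 6–3.
G vs H: G preferred on 2+4 = 6 ballots; G wins 6–3.
No alternative is unbeaten: B loses to H; C loses to B; D loses to B; G loses to B; H loses to C. In particular B beats C beats H beats B is a majority cycle — no Condorcet winner exists.

none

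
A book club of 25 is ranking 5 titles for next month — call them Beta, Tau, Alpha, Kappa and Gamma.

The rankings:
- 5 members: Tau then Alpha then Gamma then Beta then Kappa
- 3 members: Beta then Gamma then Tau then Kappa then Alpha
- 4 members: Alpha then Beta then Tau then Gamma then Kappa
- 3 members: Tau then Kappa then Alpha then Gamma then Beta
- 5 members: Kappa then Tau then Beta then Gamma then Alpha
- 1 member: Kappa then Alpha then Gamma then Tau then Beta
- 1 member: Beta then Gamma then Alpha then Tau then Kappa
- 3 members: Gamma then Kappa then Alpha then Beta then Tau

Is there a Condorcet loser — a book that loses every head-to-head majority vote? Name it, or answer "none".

Pairwise majorities:
Beta–Tau: Tau 14–11.
Beta vs Alpha: Alpha wins 16–9.
Beta vs Kappa: Beta preferred on 5+3+4+1 = 13 ballots; Beta wins 13–12.
Beta vs Gamma: 13 to 12, Beta.
Tau vs Alpha: Tau, 16–9.
Tau vs Kappa: Tau, 16–9.
Tau vs Gamma: Tau, 17–8.
Alpha vs Kappa: Alpha is ranked higher on 5+4+1 = 10 ballots, Kappa on 15. Kappa wins 15–10.
Alpha vs Gamma: 5+4+3+1 = 13 for Alpha, 12 for Gamma — Alpha by 13–12.
Kappa vs Gamma: Gamma wins 16–9.
No book is winless: Beta beats Kappa; Tau beats Beta; Alpha beats Beta; Kappa beats Alpha; Gamma beats Kappa. There is no Condorcet loser.

none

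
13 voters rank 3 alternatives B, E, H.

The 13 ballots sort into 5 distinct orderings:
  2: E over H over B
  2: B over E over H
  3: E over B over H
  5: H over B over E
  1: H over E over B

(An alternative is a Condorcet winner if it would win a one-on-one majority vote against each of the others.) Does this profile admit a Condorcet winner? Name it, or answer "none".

none

Pairwise majorities:
B vs E: B, 7–6.
B–H: H 8–5.
E vs H: E wins 7–6.
Every alternative loses at least once (B loses to H; E loses to B; H loses to E). The majority relation contains the cycle B beats E beats H beats B, so there is no Condorcet winner.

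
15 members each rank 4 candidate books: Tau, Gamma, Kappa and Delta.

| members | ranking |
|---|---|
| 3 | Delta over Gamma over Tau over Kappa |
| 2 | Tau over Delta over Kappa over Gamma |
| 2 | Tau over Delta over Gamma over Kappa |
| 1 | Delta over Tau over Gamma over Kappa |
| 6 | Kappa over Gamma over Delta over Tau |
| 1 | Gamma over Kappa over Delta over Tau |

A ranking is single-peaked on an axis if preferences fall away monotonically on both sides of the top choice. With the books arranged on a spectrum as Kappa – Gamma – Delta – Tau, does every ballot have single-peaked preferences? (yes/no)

no

Axis positions: Kappa=1, Gamma=2, Delta=3, Tau=4.
Type 1 (peak Delta at position 3): ranking walks positions 3-2-4-1, expanding outward from the peak — single-peaked.
Type 2: ranking walks positions 4-3-1-2; Kappa is ranked above Gamma even though Gamma lies between Kappa and the peak Tau on the axis — preferences dip and rise again. Not single-peaked.
Type 3 (peak Tau at position 4): ranking walks positions 4-3-2-1, expanding outward from the peak — single-peaked.
Type 4 (peak Delta at position 3): ranking walks positions 3-4-2-1, expanding outward from the peak — single-peaked.
Type 5 (peak Kappa at position 1): ranking walks positions 1-2-3-4, expanding outward from the peak — single-peaked.
Type 6 (peak Gamma at position 2): ranking walks positions 2-1-3-4, expanding outward from the peak — single-peaked.
Type 2 violates single-peakedness, so the profile is not single-peaked on this axis.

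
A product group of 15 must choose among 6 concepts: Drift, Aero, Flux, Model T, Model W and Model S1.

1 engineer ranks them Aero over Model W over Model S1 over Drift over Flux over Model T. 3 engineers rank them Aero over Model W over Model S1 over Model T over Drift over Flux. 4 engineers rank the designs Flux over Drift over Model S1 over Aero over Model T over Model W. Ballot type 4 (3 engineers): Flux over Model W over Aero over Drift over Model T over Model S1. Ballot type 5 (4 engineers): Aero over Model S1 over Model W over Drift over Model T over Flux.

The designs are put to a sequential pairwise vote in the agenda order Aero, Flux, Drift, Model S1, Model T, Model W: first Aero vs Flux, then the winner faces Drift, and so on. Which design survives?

Round 1: Aero vs Flux — 8–7, Aero advances.
Round 2: Aero vs Drift — 11–4, Aero advances.
Round 3: Aero vs Model S1 — 11–4, Aero advances.
Round 4: Aero vs Model T — 15–0, Aero advances.
Round 5: Aero vs Model W — 12–3, Aero advances.
The agenda winner is Aero.

Aero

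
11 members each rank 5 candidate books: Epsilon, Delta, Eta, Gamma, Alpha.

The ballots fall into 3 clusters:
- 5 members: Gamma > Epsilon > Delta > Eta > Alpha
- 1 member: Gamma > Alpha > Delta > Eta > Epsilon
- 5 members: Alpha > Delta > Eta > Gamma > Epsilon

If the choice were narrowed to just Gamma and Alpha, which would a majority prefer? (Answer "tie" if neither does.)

Ballots ranking Gamma above Alpha: 5 + 1 = 6.
Ballots ranking Alpha above Gamma: 11 − 6 = 5.
Gamma wins the head-to-head 6–5.

Gamma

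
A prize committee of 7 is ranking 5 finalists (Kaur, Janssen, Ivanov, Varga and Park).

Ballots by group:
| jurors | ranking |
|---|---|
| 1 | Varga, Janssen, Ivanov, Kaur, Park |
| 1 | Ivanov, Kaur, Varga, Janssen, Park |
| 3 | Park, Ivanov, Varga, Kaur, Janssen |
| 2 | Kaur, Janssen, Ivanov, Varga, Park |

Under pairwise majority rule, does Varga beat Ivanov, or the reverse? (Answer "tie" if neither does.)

Ivanov

Ballots ranking Varga above Ivanov: 1.
Ballots ranking Ivanov above Varga: 7 − 1 = 6.
Ivanov wins the head-to-head 6–1.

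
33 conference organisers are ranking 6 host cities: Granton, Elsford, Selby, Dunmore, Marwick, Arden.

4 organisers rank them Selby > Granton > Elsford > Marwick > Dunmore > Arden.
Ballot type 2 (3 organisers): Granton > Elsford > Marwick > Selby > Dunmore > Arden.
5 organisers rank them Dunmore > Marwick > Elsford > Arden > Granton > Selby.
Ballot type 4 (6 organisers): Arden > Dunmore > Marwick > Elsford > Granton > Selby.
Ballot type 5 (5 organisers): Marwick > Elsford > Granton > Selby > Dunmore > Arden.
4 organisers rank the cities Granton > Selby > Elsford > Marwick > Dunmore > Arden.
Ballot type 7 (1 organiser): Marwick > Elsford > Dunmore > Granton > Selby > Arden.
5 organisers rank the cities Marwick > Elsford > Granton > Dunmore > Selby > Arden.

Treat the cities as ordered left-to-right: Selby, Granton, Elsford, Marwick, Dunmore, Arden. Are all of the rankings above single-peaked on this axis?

yes

Axis positions: Selby=1, Granton=2, Elsford=3, Marwick=4, Dunmore=5, Arden=6.
Ballot type 1 (peak Selby at position 1): ranking walks positions 1-2-3-4-5-6, expanding outward from the peak — single-peaked.
Ballot type 2 (peak Granton at position 2): ranking walks positions 2-3-4-1-5-6, expanding outward from the peak — single-peaked.
Ballot type 3 (peak Dunmore at position 5): ranking walks positions 5-4-3-6-2-1, expanding outward from the peak — single-peaked.
Ballot type 4 (peak Arden at position 6): ranking walks positions 6-5-4-3-2-1, expanding outward from the peak — single-peaked.
Ballot type 5 (peak Marwick at position 4): ranking walks positions 4-3-2-1-5-6, expanding outward from the peak — single-peaked.
Ballot type 6 (peak Granton at position 2): ranking walks positions 2-1-3-4-5-6, expanding outward from the peak — single-peaked.
Ballot type 7 (peak Marwick at position 4): ranking walks positions 4-3-5-2-1-6, expanding outward from the peak — single-peaked.
Ballot type 8 (peak Marwick at position 4): ranking walks positions 4-3-2-5-1-6, expanding outward from the peak — single-peaked.
Every ranking is single-peaked on this axis.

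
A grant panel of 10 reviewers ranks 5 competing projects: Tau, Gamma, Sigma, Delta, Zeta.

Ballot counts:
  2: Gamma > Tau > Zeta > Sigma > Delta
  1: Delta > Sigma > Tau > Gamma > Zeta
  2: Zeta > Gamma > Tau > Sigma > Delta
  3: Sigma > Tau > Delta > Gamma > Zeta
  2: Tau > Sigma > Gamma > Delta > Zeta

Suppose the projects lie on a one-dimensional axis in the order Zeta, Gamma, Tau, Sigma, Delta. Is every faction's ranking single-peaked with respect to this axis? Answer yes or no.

yes

Axis positions: Zeta=1, Gamma=2, Tau=3, Sigma=4, Delta=5.
Faction 1 (peak Gamma at position 2): ranking walks positions 2-3-1-4-5, expanding outward from the peak — single-peaked.
Faction 2 (peak Delta at position 5): ranking walks positions 5-4-3-2-1, expanding outward from the peak — single-peaked.
Faction 3 (peak Zeta at position 1): ranking walks positions 1-2-3-4-5, expanding outward from the peak — single-peaked.
Faction 4 (peak Sigma at position 4): ranking walks positions 4-3-5-2-1, expanding outward from the peak — single-peaked.
Faction 5 (peak Tau at position 3): ranking walks positions 3-4-2-5-1, expanding outward from the peak — single-peaked.
Every ranking is single-peaked on this axis.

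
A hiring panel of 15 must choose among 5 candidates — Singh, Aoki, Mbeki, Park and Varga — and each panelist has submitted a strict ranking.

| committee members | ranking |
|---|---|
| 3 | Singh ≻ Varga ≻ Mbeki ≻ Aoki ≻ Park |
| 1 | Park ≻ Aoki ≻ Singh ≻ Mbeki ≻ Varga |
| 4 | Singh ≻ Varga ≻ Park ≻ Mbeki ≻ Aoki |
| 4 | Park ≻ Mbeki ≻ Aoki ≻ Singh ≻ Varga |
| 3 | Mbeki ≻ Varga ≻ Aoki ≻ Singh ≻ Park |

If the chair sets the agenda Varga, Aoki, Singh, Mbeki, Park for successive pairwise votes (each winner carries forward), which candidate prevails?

Singh

Round 1: Varga vs Aoki — 10–5, Varga advances.
Round 2: Varga vs Singh — 3–12, Singh advances.
Round 3: Singh vs Mbeki — 8–7, Singh advances.
Round 4: Singh vs Park — 10–5, Singh advances.
The agenda winner is Singh.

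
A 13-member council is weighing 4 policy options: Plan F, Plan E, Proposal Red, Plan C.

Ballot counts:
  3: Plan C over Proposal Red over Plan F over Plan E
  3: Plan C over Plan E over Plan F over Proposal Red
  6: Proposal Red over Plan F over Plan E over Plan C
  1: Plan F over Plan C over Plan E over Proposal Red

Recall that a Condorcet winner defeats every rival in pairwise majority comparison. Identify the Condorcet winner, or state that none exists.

Pairwise majorities:
Plan F vs Plan E: 3+6+1 = 10 for Plan F, 3 for Plan E — Plan F by 10–3.
Plan F vs Proposal Red: 3+1 = 4 for Plan F, 9 for Proposal Red — Proposal Red by 9–4.
Plan F vs Plan C: 7 to 6, Plan F.
Plan E vs Proposal Red: 4 to 9, Proposal Red.
Plan E vs Plan C: Plan E preferred on 6 ballots; Plan C wins 7–6.
Proposal Red vs Plan C: Proposal Red is ranked higher on 6 ballots, Plan C on 7. Plan C wins 7–6.
Every option loses at least once (Plan F loses to Proposal Red; Plan E loses to Plan F; Proposal Red loses to Plan C; Plan C loses to Plan F). The majority relation contains the cycle Plan F → Plan C → Proposal Red → Plan F, so there is no Condorcet winner.

none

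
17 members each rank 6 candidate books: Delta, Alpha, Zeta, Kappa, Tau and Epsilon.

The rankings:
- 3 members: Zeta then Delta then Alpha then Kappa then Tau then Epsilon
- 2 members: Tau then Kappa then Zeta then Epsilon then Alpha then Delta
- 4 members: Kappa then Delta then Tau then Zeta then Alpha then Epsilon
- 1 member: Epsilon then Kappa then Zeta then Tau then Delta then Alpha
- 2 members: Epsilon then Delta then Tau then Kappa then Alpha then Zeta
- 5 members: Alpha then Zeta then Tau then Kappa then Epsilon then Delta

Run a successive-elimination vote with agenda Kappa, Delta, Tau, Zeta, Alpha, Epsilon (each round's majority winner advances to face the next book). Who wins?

Round 1: Kappa vs Delta — 12–5, Kappa advances.
Round 2: Kappa vs Tau — 8–9, Tau advances.
Round 3: Tau vs Zeta — 8–9, Zeta advances.
Round 4: Zeta vs Alpha — 10–7, Zeta advances.
Round 5: Zeta vs Epsilon — 14–3, Zeta advances.
Zeta survives the agenda.

Zeta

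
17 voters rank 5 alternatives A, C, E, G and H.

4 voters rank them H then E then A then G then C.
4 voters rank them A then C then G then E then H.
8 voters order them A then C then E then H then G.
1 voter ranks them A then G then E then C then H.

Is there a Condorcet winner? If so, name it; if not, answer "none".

Check each pair by majority over 17 ballots:
A vs C: A, 17–0.
A–E: A 13–4.
A vs G: A, 17–0.
A vs H: A, 13–4.
C–E: C 12–5.
C vs G: C, 12–5.
C–H: C 13–4.
E–G: E 12–5.
E vs H: E wins 13–4.
G–H: H 12–5.
A wins every pairwise contest, so A is the Condorcet winner.

A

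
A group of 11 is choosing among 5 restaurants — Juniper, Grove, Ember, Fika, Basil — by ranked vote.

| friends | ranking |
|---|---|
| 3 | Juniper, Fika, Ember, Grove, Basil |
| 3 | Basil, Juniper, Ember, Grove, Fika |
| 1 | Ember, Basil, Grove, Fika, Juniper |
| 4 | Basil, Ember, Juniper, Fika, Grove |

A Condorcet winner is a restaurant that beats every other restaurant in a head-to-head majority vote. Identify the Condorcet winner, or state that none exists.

Check each pair by majority over 11 ballots:
Juniper vs Grove: 3+3+4 = 10 for Juniper, 1 for Grove — Juniper by 10–1.
Juniper vs Ember: 3+3 = 6 for Juniper, 5 for Ember — Juniper by 6–5.
Juniper vs Fika: Juniper preferred on 3+3+4 = 10 ballots; Juniper wins 10–1.
Juniper vs Basil: Juniper is ranked higher on 3 ballots, Basil on 8. Basil wins 8–3.
Grove vs Ember: Grove is ranked higher on 0 ballots, Ember on 11. Ember wins 11–0.
Grove vs Fika: 4 to 7, Fika.
Grove vs Basil: Grove preferred on 3 ballots; Basil wins 8–3.
Ember vs Fika: Ember is ranked higher on 3+1+4 = 8 ballots, Fika on 3. Ember wins 8–3.
Ember vs Basil: 4 to 7, Basil.
Fika vs Basil: Fika is ranked higher on 3 ballots, Basil on 8. Basil wins 8–3.
Basil wins every pairwise contest, so Basil is the Condorcet winner.

Basil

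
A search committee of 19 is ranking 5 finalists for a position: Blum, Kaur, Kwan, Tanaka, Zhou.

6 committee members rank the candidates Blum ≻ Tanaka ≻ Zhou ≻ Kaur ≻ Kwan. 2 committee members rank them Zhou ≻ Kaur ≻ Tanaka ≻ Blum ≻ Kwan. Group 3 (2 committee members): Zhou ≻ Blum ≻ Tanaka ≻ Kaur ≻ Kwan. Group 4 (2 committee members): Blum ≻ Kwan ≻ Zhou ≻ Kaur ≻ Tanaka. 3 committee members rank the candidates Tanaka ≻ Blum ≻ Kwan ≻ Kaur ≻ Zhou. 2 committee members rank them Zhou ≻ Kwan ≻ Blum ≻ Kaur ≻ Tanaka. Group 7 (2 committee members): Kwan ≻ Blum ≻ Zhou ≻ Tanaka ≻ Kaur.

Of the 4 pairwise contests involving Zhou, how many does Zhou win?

3

Zhou against each rival (19 committee members):
Zhou vs Blum: 2+2+2 = 6 for Zhou, 13 for Blum — Blum by 13–6.
Zhou vs Kaur: 6+2+2+2+2+2 = 16 for Zhou, 3 for Kaur — Zhou by 16–3.
Zhou vs Kwan: Zhou wins 12–7.
Zhou vs Tanaka: Zhou preferred on 2+2+2+2+2 = 10 ballots; Zhou wins 10–9.
Zhou beats Kaur, Kwan, Tanaka; loses to Blum — 3 pairwise wins.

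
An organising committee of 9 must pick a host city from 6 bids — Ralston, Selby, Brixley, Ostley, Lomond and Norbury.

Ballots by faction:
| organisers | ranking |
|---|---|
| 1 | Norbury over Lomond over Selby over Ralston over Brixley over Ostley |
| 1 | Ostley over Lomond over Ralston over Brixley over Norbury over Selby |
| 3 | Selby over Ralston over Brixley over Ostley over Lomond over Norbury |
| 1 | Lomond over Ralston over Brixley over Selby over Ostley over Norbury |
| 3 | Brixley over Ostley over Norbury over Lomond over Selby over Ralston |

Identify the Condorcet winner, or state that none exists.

Check each pair by majority over 9 ballots:
Ralston–Selby: Selby 7–2.
Ralston vs Brixley: Ralston, 6–3.
Ralston vs Ostley: Ralston, 5–4.
Ralston vs Lomond: Lomond, 6–3.
Ralston–Norbury: Ralston 5–4.
Selby vs Brixley: Brixley wins 5–4.
Selby–Ostley: Selby 5–4.
Selby vs Lomond: Lomond, 6–3.
Selby vs Norbury: Norbury wins 5–4.
Brixley vs Ostley: Brixley, 8–1.
Brixley–Lomond: Brixley 6–3.
Brixley vs Norbury: Brixley, 8–1.
Ostley vs Lomond: Ostley wins 7–2.
Ostley vs Norbury: Ostley, 8–1.
Lomond vs Norbury: Lomond, 5–4.
Each city drops at least one matchup (Ralston loses to Selby; Selby loses to Brixley; Brixley loses to Ralston; Ostley loses to Ralston; Lomond loses to Brixley; Norbury loses to Ralston); the cycle Ralston → Brixley → Selby → Ralston rules out a Condorcet winner.

none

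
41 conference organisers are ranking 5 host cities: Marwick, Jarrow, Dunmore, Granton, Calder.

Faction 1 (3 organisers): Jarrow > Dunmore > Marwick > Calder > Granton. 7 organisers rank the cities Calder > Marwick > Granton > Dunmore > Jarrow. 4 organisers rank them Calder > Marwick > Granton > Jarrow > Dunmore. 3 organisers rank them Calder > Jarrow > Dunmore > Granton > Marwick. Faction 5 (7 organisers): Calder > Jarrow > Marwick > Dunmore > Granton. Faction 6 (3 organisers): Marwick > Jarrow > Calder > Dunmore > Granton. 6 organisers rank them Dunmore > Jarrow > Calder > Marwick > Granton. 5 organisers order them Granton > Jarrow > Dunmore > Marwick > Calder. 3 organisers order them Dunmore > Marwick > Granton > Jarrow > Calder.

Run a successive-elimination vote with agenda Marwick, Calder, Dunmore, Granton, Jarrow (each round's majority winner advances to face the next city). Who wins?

Calder

Round 1: Marwick vs Calder — 14–27, Calder advances.
Round 2: Calder vs Dunmore — 24–17, Calder advances.
Round 3: Calder vs Granton — 33–8, Calder advances.
Round 4: Calder vs Jarrow — 21–20, Calder advances.
The agenda winner is Calder.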